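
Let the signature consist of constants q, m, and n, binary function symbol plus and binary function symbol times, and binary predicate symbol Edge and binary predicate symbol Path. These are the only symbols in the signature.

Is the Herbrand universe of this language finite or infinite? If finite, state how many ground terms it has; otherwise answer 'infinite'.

The signature has at least one function symbol (plus, arity 2) and at least one constant (q).
Iterating plus gives infinitely many distinct ground terms: q, plus(q, q), plus(plus(q, q), plus(q, q)), ...
So the Herbrand universe is infinite.

infinite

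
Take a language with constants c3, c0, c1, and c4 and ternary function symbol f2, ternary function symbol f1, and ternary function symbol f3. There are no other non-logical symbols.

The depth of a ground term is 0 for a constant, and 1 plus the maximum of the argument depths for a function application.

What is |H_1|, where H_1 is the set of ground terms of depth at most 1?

Let N_k = |{terms of depth ≤ k}|. Then N_0 = 4 and N_k = 4 + N_{k-1}^3 + N_{k-1}^3 + N_{k-1}^3 for k ≥ 1 (one summand per function symbol, arity giving the exponent).
N_0 = 4
N_1 = 4 + 4^3 + 4^3 + 4^3 = 196

196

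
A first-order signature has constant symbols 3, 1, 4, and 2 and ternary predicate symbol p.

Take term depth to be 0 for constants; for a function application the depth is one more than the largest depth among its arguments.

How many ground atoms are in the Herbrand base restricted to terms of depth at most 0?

First count ground terms of depth ≤ 0.
With no function symbols every ground term is a constant, so there are exactly 4 ground terms at every depth bound.
N_0 = 4
Explicitly: 3, 1, 4, 2.
So |H| = 4.
A ground atom is a predicate applied to a tuple of terms from H, so the count is the sum over predicates of |H|^arity:
  p: 4^3 = 64
Total ground atoms: 64.

64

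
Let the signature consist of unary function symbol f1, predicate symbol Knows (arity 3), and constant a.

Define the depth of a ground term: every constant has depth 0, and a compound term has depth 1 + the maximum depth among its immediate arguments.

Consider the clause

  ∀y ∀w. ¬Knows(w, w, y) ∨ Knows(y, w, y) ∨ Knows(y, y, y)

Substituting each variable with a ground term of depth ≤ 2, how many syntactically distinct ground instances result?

Ground terms of depth ≤ 2:
  Let N_k = |{terms of depth ≤ k}|. Then N_0 = 1 and N_k = 1 + N_{k-1} for k ≥ 1 (one summand per function symbol, arity giving the exponent).
  N_0 = 1
  N_1 = 1 + 1 = 2
  N_2 = 1 + 2 = 3
  Explicitly: a, f1(a), f1(f1(a)).
So there are 3 ground terms available for substitution.
Each of y, w ranges independently over the available ground terms, and distinct assignments produce distinct instances.
Number of ground instances = 3^2 = 9.

9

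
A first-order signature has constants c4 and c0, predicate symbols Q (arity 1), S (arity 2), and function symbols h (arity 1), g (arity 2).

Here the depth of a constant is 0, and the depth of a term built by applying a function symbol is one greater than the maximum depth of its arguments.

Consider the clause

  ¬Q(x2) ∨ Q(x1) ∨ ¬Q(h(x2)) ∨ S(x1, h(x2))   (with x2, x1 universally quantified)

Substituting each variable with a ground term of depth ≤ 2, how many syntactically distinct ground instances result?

5476

Ground terms of depth ≤ 2:
  Let N_k count ground terms of depth at most k. Each non-constant term of depth ≤ k is some function symbol applied to depth-≤(k−1) arguments, giving N_k = 2 + N_{k-1} + N_{k-1}^2.
  N_0 = 2
  N_1 = 2 + 2 + 2^2 = 8
  N_2 = 2 + 8 + 8^2 = 74
So there are 74 ground terms available for substitution.
The body mentions every one of the 2 quantified variables; since ground terms form a free algebra, no two substitutions collapse to the same formula.
Number of ground instances = 74^2 = 5476.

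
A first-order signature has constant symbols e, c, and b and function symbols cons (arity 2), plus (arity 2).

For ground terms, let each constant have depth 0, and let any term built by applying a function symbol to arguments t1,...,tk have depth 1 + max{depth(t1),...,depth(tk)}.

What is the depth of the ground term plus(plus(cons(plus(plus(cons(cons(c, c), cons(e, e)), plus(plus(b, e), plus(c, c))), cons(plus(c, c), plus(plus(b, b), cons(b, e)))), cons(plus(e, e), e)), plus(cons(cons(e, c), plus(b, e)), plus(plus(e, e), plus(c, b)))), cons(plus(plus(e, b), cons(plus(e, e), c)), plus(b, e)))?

depth(cons(c, c)) = 1 + max(0, 0) = 1
depth(cons(e, e)) = 1 + max(0, 0) = 1
depth(cons(cons(c, c), cons(e, e))) = 1 + max(1, 1) = 2
depth(plus(b, e)) = 1 + max(0, 0) = 1
depth(plus(c, c)) = 1 + max(0, 0) = 1
depth(plus(plus(b, e), plus(c, c))) = 1 + max(1, 1) = 2
depth(plus(cons(cons(c, c), cons(e, e)), plus(plus(b, e), plus(c, c)))) = 1 + max(2, 2) = 3
depth(plus(b, b)) = 1 + max(0, 0) = 1
depth(cons(b, e)) = 1 + max(0, 0) = 1
depth(plus(plus(b, b), cons(b, e))) = 1 + max(1, 1) = 2
depth(cons(plus(c, c), plus(plus(b, b), cons(b, e)))) = 1 + max(1, 2) = 3
depth(plus(plus(cons(cons(c, c), cons(e, e)), plus(plus(b, e), plus(c, c))), cons(plus(c, c), plus(plus(b, b), cons(b, e))))) = 1 + max(3, 3) = 4
depth(plus(e, e)) = 1 + max(0, 0) = 1
depth(cons(plus(e, e), e)) = 1 + max(1, 0) = 2
depth(cons(plus(plus(cons(cons(c, c), cons(e, e)), plus(plus(b, e), plus(c, c))), cons(plus(c, c), plus(plus(b, b), cons(b, e)))), cons(plus(e, e), e))) = 1 + max(4, 2) = 5
depth(cons(e, c)) = 1 + max(0, 0) = 1
depth(cons(cons(e, c), plus(b, e))) = 1 + max(1, 1) = 2
depth(plus(c, b)) = 1 + max(0, 0) = 1
depth(plus(plus(e, e), plus(c, b))) = 1 + max(1, 1) = 2
depth(plus(cons(cons(e, c), plus(b, e)), plus(plus(e, e), plus(c, b)))) = 1 + max(2, 2) = 3
depth(plus(cons(plus(plus(cons(cons(c, c), cons(e, e)), plus(plus(b, e), plus(c, c))), cons(plus(c, c), plus(plus(b, b), cons(b, e)))), cons(plus(e, e), e)), plus(cons(cons(e, c), plus(b, e)), plus(plus(e, e), plus(c, b))))) = 1 + max(5, 3) = 6
depth(plus(e, b)) = 1 + max(0, 0) = 1
depth(cons(plus(e, e), c)) = 1 + max(1, 0) = 2
depth(plus(plus(e, b), cons(plus(e, e), c))) = 1 + max(1, 2) = 3
depth(cons(plus(plus(e, b), cons(plus(e, e), c)), plus(b, e))) = 1 + max(3, 1) = 4
depth(plus(plus(cons(plus(plus(cons(cons(c, c), cons(e, e)), plus(plus(b, e), plus(c, c))), cons(plus(c, c), plus(plus(b, b), cons(b, e)))), cons(plus(e, e), e)), plus(cons(cons(e, c), plus(b, e)), plus(plus(e, e), plus(c, b)))), cons(plus(plus(e, b), cons(plus(e, e), c)), plus(b, e)))) = 1 + max(6, 4) = 7

7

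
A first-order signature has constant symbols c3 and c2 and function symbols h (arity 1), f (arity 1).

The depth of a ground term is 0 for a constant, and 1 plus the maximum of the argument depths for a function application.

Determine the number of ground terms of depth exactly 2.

8

Let N_k count ground terms of depth at most k. Each non-constant term of depth ≤ k is some function symbol applied to depth-≤(k−1) arguments, giving N_k = 2 + N_{k-1} + N_{k-1}.
N_0 = 2
N_1 = 2 + 2 + 2 = 6
N_2 = 2 + 6 + 6 = 14
Terms of depth exactly 2: N_2 − N_1 = 14 − 6 = 8.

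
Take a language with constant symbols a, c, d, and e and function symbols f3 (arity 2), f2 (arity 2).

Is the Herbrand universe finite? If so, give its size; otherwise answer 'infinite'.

The signature has at least one function symbol (f3, arity 2) and at least one constant (a).
Iterating f3 gives infinitely many distinct ground terms: a, f3(a, a), f3(f3(a, a), f3(a, a)), ...
So the Herbrand universe is infinite.

infinite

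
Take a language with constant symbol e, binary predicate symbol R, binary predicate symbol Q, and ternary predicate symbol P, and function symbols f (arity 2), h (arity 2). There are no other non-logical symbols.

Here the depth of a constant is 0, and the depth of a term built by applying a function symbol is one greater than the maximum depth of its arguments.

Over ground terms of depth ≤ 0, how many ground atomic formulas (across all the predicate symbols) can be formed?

3

First count ground terms of depth ≤ 0.
Let N_k count ground terms of depth at most k. Each non-constant term of depth ≤ k is some function symbol applied to depth-≤(k−1) arguments, giving N_k = 1 + N_{k-1}^2 + N_{k-1}^2.
N_0 = 1
So |H| = 1.
For each predicate symbol, the number of ground atoms is |H| raised to its arity; summing:
  R: 1^2 = 1;  Q: 1^2 = 1;  P: 1^3 = 1
Total ground atoms: 1 + 1 + 1 = 3.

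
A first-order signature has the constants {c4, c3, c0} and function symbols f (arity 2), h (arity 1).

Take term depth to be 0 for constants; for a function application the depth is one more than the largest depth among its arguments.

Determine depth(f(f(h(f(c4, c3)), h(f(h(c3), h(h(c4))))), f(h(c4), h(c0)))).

depth(f(c4, c3)) = 1 + max(0, 0) = 1
depth(h(f(c4, c3))) = 1 + depth(f(c4, c3)) = 1 + 1 = 2
depth(h(c3)) = 1 + depth(c3) = 1 + 0 = 1
depth(h(c4)) = 1 + depth(c4) = 1 + 0 = 1
depth(h(h(c4))) = 1 + depth(h(c4)) = 1 + 1 = 2
depth(f(h(c3), h(h(c4)))) = 1 + max(1, 2) = 3
depth(h(f(h(c3), h(h(c4))))) = 1 + depth(f(h(c3), h(h(c4)))) = 1 + 3 = 4
depth(f(h(f(c4, c3)), h(f(h(c3), h(h(c4)))))) = 1 + max(2, 4) = 5
depth(h(c0)) = 1 + depth(c0) = 1 + 0 = 1
depth(f(h(c4), h(c0))) = 1 + max(1, 1) = 2
depth(f(f(h(f(c4, c3)), h(f(h(c3), h(h(c4))))), f(h(c4), h(c0)))) = 1 + max(5, 2) = 6

6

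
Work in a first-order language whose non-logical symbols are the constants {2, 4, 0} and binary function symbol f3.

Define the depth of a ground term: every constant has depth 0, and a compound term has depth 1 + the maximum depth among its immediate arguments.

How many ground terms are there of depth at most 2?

Let N_k count ground terms of depth at most k. Each non-constant term of depth ≤ k is some function symbol applied to depth-≤(k−1) arguments, giving N_k = 3 + N_{k-1}^2.
N_0 = 3
N_1 = 3 + 3^2 = 12
N_2 = 3 + 12^2 = 147

147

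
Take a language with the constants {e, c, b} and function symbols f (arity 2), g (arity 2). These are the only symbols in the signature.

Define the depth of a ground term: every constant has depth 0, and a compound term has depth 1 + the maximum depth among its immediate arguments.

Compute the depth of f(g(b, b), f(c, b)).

depth(g(b, b)) = 1 + max(0, 0) = 1
depth(f(c, b)) = 1 + max(0, 0) = 1
depth(f(g(b, b), f(c, b))) = 1 + max(1, 1) = 2

2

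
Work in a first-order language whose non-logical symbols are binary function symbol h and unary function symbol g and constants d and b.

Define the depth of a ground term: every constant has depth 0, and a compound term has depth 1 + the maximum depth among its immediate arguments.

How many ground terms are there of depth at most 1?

8

If N_k denotes the number of depth-≤k ground terms, the 2 constants give N_0 = 2, and each function symbol of arity r contributes N_{k-1}^r new terms at level k: N_k = 2 + N_{k-1}^2 + N_{k-1}.
N_0 = 2
N_1 = 2 + 2^2 + 2 = 8
Explicitly: d, b, h(d, d), h(d, b), h(b, d), h(b, b), g(d), g(b).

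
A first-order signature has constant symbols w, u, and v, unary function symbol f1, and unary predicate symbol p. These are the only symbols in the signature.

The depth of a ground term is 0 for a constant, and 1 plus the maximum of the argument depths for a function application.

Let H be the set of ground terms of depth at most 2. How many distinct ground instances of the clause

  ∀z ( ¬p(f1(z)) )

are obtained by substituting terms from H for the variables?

9

Ground terms of depth ≤ 2:
  Let N_k = |{terms of depth ≤ k}|. Then N_0 = 3 and N_k = 3 + N_{k-1} for k ≥ 1 (one summand per function symbol, arity giving the exponent).
  N_0 = 3
  N_1 = 3 + 3 = 6
  N_2 = 3 + 6 = 9
  Explicitly: w, u, v, f1(w), f1(u), f1(v), f1(f1(w)), f1(f1(u)), f1(f1(v)).
So there are 9 ground terms available for substitution.
The body mentions the single quantified variable z; since ground terms form a free algebra, no two substitutions collapse to the same formula.
Number of ground instances = 9.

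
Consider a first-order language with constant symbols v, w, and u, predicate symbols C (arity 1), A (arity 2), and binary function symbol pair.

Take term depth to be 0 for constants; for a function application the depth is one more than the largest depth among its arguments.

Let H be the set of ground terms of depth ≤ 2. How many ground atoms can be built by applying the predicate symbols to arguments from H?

21756

First count ground terms of depth ≤ 2.
Count level by level. With function symbols pair/2, the terms of depth ≤ k are the 3 constants together with each function applied to depth-≤(k−1) tuples, so N_k = 3 + N_{k-1}^2.
N_0 = 3
N_1 = 3 + 3^2 = 12
N_2 = 3 + 12^2 = 147
So |H| = 147.
For each predicate symbol, the number of ground atoms is |H| raised to its arity; summing:
  C: 147;  A: 147^2 = 21609
Total ground atoms: 147 + 21609 = 21756.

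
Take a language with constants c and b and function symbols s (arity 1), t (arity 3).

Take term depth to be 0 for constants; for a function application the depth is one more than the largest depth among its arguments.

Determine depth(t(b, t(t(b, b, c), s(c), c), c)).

3

depth(t(b, b, c)) = 1 + max(0, 0, 0) = 1
depth(s(c)) = 1 + depth(c) = 1 + 0 = 1
depth(t(t(b, b, c), s(c), c)) = 1 + max(1, 1, 0) = 2
depth(t(b, t(t(b, b, c), s(c), c), c)) = 1 + max(0, 2, 0) = 3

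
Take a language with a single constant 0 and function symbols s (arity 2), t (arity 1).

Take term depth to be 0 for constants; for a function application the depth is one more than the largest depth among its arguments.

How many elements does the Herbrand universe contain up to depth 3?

183

Let N_k count ground terms of depth at most k. Each non-constant term of depth ≤ k is some function symbol applied to depth-≤(k−1) arguments, giving N_k = 1 + N_{k-1}^2 + N_{k-1}.
N_0 = 1
N_1 = 1 + 1^2 + 1 = 3
N_2 = 1 + 3^2 + 3 = 13
N_3 = 1 + 13^2 + 13 = 183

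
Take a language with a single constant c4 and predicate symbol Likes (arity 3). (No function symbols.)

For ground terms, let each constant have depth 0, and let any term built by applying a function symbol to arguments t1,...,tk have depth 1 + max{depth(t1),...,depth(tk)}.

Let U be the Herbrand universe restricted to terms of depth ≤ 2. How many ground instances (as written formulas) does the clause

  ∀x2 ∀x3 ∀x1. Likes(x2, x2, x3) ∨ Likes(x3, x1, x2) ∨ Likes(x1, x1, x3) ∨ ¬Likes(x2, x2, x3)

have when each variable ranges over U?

1

Ground terms of depth ≤ 2:
  With no function symbols every ground term is a constant, so there is exactly 1 ground term at every depth bound.
  N_0 = 1
  N_1 = 1
  N_2 = 1
  Explicitly: c4.
So there is exactly 1 ground term available for substitution.
Each of x2, x3, x1 ranges independently over the available ground terms, and distinct assignments produce distinct instances.
Number of ground instances = 1^3 = 1.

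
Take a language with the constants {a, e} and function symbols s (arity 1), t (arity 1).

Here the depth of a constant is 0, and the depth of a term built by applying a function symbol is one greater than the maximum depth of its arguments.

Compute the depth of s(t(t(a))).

3

depth(t(a)) = 1 + depth(a) = 1 + 0 = 1
depth(t(t(a))) = 1 + depth(t(a)) = 1 + 1 = 2
depth(s(t(t(a)))) = 1 + depth(t(t(a))) = 1 + 2 = 3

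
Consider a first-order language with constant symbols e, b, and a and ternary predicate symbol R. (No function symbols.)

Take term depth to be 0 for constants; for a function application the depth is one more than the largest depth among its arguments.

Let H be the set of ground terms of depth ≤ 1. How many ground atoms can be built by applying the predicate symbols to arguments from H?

First count ground terms of depth ≤ 1.
With no function symbols every ground term is a constant, so there are exactly 3 ground terms at every depth bound.
N_0 = 3
N_1 = 3
Explicitly: e, b, a.
So |H| = 3.
A ground atom is a predicate applied to a tuple of terms from H, so the count is the sum over predicates of |H|^arity:
  R: 3^3 = 27
Total ground atoms: 27.

27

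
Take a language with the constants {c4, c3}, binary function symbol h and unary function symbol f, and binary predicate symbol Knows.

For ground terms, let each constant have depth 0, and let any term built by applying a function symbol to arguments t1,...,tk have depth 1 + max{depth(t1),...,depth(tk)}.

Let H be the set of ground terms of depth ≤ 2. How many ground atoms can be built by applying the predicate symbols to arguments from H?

5476

First count ground terms of depth ≤ 2.
Let N_k = |{terms of depth ≤ k}|. Then N_0 = 2 and N_k = 2 + N_{k-1}^2 + N_{k-1} for k ≥ 1 (one summand per function symbol, arity giving the exponent).
N_0 = 2
N_1 = 2 + 2^2 + 2 = 8
N_2 = 2 + 8^2 + 8 = 74
So |H| = 74.
For each predicate symbol, the number of ground atoms is |H| raised to its arity; summing:
  Knows: 74^2 = 5476
Total ground atoms: 5476.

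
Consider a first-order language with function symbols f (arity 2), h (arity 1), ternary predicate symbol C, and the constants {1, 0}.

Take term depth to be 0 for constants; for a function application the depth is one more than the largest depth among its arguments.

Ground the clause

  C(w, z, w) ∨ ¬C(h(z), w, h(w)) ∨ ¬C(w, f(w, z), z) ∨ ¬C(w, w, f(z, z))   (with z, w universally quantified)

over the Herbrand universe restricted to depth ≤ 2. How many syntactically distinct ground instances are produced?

5476

Ground terms of depth ≤ 2:
  Count level by level. With function symbols f/2, h/1, the terms of depth ≤ k are the 2 constants together with each function applied to depth-≤(k−1) tuples, so N_k = 2 + N_{k-1}^2 + N_{k-1}.
  N_0 = 2
  N_1 = 2 + 2^2 + 2 = 8
  N_2 = 2 + 8^2 + 8 = 74
So there are 74 ground terms available for substitution.
Each of z, w ranges independently over the available ground terms, and distinct assignments produce distinct instances.
Number of ground instances = 74^2 = 5476.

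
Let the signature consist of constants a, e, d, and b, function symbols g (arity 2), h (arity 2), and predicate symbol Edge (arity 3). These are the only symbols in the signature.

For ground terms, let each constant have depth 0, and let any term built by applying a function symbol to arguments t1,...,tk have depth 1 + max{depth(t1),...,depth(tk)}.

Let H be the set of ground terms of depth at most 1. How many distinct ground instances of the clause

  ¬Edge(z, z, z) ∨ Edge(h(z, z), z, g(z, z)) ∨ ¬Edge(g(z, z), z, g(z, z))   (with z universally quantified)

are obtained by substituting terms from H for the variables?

36

Ground terms of depth ≤ 1:
  Let N_k count ground terms of depth at most k. Each non-constant term of depth ≤ k is some function symbol applied to depth-≤(k−1) arguments, giving N_k = 4 + N_{k-1}^2 + N_{k-1}^2.
  N_0 = 4
  N_1 = 4 + 4^2 + 4^2 = 36
So there are 36 ground terms available for substitution.
The clause has 1 distinct variable (z), which appears in the body. In the free term algebra distinct substitutions yield syntactically distinct ground instances.
Number of ground instances = 36.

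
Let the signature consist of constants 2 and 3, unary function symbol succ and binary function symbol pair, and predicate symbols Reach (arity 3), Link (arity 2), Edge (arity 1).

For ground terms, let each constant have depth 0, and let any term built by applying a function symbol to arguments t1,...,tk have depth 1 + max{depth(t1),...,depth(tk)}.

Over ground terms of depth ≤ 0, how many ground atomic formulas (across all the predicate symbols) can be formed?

14

First count ground terms of depth ≤ 0.
If N_k denotes the number of depth-≤k ground terms, the 2 constants give N_0 = 2, and each function symbol of arity r contributes N_{k-1}^r new terms at level k: N_k = 2 + N_{k-1} + N_{k-1}^2.
N_0 = 2
Explicitly: 2, 3.
So |H| = 2.
For each predicate symbol, the number of ground atoms is |H| raised to its arity; summing:
  Reach: 2^3 = 8;  Link: 2^2 = 4;  Edge: 2
Total ground atoms: 8 + 4 + 2 = 14.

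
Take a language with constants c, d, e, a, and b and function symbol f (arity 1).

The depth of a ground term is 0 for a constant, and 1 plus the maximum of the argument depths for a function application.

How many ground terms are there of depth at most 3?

If N_k denotes the number of depth-≤k ground terms, the 5 constants give N_0 = 5, and each function symbol of arity r contributes N_{k-1}^r new terms at level k: N_k = 5 + N_{k-1}.
N_0 = 5
N_1 = 5 + 5 = 10
N_2 = 5 + 10 = 15
N_3 = 5 + 15 = 20

20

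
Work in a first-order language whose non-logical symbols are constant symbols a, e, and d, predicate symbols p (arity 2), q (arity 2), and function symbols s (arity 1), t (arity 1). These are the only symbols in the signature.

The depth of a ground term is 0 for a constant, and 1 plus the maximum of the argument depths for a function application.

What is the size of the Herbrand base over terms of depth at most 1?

162

First count ground terms of depth ≤ 1.
Let N_k count ground terms of depth at most k. Each non-constant term of depth ≤ k is some function symbol applied to depth-≤(k−1) arguments, giving N_k = 3 + N_{k-1} + N_{k-1}.
N_0 = 3
N_1 = 3 + 3 + 3 = 9
Explicitly: a, e, d, s(a), s(e), s(d), t(a), t(e), t(d).
So |H| = 9.
Each predicate of arity r yields |H|^r ground atoms (one per choice of an r-tuple from H):
  p: 9^2 = 81;  q: 9^2 = 81
Total ground atoms: 81 + 81 = 162.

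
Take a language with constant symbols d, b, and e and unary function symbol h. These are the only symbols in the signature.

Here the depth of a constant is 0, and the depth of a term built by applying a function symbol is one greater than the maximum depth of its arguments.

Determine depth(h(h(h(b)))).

3

depth(h(b)) = 1 + depth(b) = 1 + 0 = 1
depth(h(h(b))) = 1 + depth(h(b)) = 1 + 1 = 2
depth(h(h(h(b)))) = 1 + depth(h(h(b))) = 1 + 2 = 3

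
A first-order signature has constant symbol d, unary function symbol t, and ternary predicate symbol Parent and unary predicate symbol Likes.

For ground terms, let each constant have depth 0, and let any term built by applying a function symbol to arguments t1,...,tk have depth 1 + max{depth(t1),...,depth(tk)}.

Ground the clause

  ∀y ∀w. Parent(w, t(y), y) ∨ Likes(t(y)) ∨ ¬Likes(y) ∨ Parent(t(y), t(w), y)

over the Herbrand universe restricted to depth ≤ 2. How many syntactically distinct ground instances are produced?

9

Ground terms of depth ≤ 2:
  Count level by level. With function symbols t/1, the terms of depth ≤ k are the 1 constant together with each function applied to depth-≤(k−1) tuples, so N_k = 1 + N_{k-1}.
  N_0 = 1
  N_1 = 1 + 1 = 2
  N_2 = 1 + 2 = 3
So there are 3 ground terms available for substitution.
There are 2 variables to instantiate (y, w), each occurring in at least one literal, so different choices give different ground instances.
Number of ground instances = 3^2 = 9.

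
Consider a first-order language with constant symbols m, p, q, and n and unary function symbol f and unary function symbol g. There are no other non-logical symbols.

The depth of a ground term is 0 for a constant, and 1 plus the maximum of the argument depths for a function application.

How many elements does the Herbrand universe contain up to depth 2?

Let N_k count ground terms of depth at most k. Each non-constant term of depth ≤ k is some function symbol applied to depth-≤(k−1) arguments, giving N_k = 4 + N_{k-1} + N_{k-1}.
N_0 = 4
N_1 = 4 + 4 + 4 = 12
N_2 = 4 + 12 + 12 = 28

28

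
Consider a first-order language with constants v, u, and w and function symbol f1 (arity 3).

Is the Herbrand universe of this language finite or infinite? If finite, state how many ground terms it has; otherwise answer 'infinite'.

The signature has at least one function symbol (f1, arity 3) and at least one constant (v).
Iterating f1 gives infinitely many distinct ground terms: v, f1(v, v, v), f1(f1(v, v, v), f1(v, v, v), f1(v, v, v)), ...
So the Herbrand universe is infinite.

infinite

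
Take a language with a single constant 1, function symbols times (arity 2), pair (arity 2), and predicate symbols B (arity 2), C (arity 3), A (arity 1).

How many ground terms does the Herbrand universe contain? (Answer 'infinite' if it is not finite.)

The signature has at least one function symbol (times, arity 2) and at least one constant (1).
Iterating times gives infinitely many distinct ground terms: 1, times(1, 1), times(times(1, 1), times(1, 1)), ...
So the Herbrand universe is infinite.

infinite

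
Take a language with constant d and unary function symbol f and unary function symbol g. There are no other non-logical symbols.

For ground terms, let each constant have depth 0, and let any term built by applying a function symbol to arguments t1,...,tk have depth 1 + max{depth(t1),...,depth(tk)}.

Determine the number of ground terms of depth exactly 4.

Let N_k = |{terms of depth ≤ k}|. Then N_0 = 1 and N_k = 1 + N_{k-1} + N_{k-1} for k ≥ 1 (one summand per function symbol, arity giving the exponent).
N_0 = 1
N_1 = 1 + 1 + 1 = 3
N_2 = 1 + 3 + 3 = 7
N_3 = 1 + 7 + 7 = 15
N_4 = 1 + 15 + 15 = 31
Terms of depth exactly 4: N_4 − N_3 = 31 − 15 = 16.

16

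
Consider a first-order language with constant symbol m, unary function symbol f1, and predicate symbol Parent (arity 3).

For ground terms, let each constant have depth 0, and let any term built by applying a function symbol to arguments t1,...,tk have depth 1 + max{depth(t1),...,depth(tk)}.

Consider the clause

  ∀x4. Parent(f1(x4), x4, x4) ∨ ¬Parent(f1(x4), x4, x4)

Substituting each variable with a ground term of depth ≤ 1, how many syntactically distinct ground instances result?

Ground terms of depth ≤ 1:
  Write N_k for the number of ground terms of depth ≤ k. A term of depth ≤ k is either a constant or a function symbol applied to arguments of depth ≤ k−1, so N_k = 1 + N_{k-1}.
  N_0 = 1
  N_1 = 1 + 1 = 2
  Explicitly: m, f1(m).
So there are 2 ground terms available for substitution.
The body mentions the single quantified variable x4; since ground terms form a free algebra, no two substitutions collapse to the same formula.
Number of ground instances = 2.

2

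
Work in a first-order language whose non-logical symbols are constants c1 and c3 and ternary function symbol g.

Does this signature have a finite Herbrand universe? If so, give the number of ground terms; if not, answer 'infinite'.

infinite

The signature has at least one function symbol (g, arity 3) and at least one constant (c1).
Iterating g gives infinitely many distinct ground terms: c1, g(c1, c1, c1), g(g(c1, c1, c1), g(c1, c1, c1), g(c1, c1, c1)), ...
So the Herbrand universe is infinite.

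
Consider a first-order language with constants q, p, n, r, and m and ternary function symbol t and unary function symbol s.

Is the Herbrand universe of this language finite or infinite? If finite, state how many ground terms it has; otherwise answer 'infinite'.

infinite

The signature has at least one function symbol (t, arity 3) and at least one constant (q).
Iterating t gives infinitely many distinct ground terms: q, t(q, q, q), t(t(q, q, q), t(q, q, q), t(q, q, q)), ...
So the Herbrand universe is infinite.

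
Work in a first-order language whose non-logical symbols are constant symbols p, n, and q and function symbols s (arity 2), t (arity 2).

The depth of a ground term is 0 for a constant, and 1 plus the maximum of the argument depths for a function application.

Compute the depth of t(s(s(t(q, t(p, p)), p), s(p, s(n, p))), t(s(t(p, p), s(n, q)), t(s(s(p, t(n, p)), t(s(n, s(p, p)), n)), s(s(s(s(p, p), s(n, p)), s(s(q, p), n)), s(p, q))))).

depth(t(p, p)) = 1 + max(0, 0) = 1
depth(t(q, t(p, p))) = 1 + max(0, 1) = 2
depth(s(t(q, t(p, p)), p)) = 1 + max(2, 0) = 3
depth(s(n, p)) = 1 + max(0, 0) = 1
depth(s(p, s(n, p))) = 1 + max(0, 1) = 2
depth(s(s(t(q, t(p, p)), p), s(p, s(n, p)))) = 1 + max(3, 2) = 4
depth(s(n, q)) = 1 + max(0, 0) = 1
depth(s(t(p, p), s(n, q))) = 1 + max(1, 1) = 2
depth(t(n, p)) = 1 + max(0, 0) = 1
depth(s(p, t(n, p))) = 1 + max(0, 1) = 2
depth(s(p, p)) = 1 + max(0, 0) = 1
depth(s(n, s(p, p))) = 1 + max(0, 1) = 2
depth(t(s(n, s(p, p)), n)) = 1 + max(2, 0) = 3
depth(s(s(p, t(n, p)), t(s(n, s(p, p)), n))) = 1 + max(2, 3) = 4
depth(s(s(p, p), s(n, p))) = 1 + max(1, 1) = 2
depth(s(q, p)) = 1 + max(0, 0) = 1
depth(s(s(q, p), n)) = 1 + max(1, 0) = 2
depth(s(s(s(p, p), s(n, p)), s(s(q, p), n))) = 1 + max(2, 2) = 3
depth(s(p, q)) = 1 + max(0, 0) = 1
depth(s(s(s(s(p, p), s(n, p)), s(s(q, p), n)), s(p, q))) = 1 + max(3, 1) = 4
depth(t(s(s(p, t(n, p)), t(s(n, s(p, p)), n)), s(s(s(s(p, p), s(n, p)), s(s(q, p), n)), s(p, q)))) = 1 + max(4, 4) = 5
depth(t(s(t(p, p), s(n, q)), t(s(s(p, t(n, p)), t(s(n, s(p, p)), n)), s(s(s(s(p, p), s(n, p)), s(s(q, p), n)), s(p, q))))) = 1 + max(2, 5) = 6
depth(t(s(s(t(q, t(p, p)), p), s(p, s(n, p))), t(s(t(p, p), s(n, q)), t(s(s(p, t(n, p)), t(s(n, s(p, p)), n)), s(s(s(s(p, p), s(n, p)), s(s(q, p), n)), s(p, q)))))) = 1 + max(4, 6) = 7

7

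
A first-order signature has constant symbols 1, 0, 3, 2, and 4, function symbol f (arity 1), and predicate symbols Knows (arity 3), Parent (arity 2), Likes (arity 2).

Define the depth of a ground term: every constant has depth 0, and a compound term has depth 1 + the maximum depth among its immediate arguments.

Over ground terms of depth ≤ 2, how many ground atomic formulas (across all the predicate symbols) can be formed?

3825

First count ground terms of depth ≤ 2.
Write N_k for the number of ground terms of depth ≤ k. A term of depth ≤ k is either a constant or a function symbol applied to arguments of depth ≤ k−1, so N_k = 5 + N_{k-1}.
N_0 = 5
N_1 = 5 + 5 = 10
N_2 = 5 + 10 = 15
So |H| = 15.
Each predicate of arity r yields |H|^r ground atoms (one per choice of an r-tuple from H):
  Knows: 15^3 = 3375;  Parent: 15^2 = 225;  Likes: 15^2 = 225
Total ground atoms: 3375 + 225 + 225 = 3825.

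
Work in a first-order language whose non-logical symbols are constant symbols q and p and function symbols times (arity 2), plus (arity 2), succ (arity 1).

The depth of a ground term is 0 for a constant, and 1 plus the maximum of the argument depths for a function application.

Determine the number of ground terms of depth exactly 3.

182410

Let N_k = |{terms of depth ≤ k}|. Then N_0 = 2 and N_k = 2 + N_{k-1}^2 + N_{k-1}^2 + N_{k-1} for k ≥ 1 (one summand per function symbol, arity giving the exponent).
N_0 = 2
N_1 = 2 + 2^2 + 2^2 + 2 = 12
N_2 = 2 + 12^2 + 12^2 + 12 = 302
N_3 = 2 + 302^2 + 302^2 + 302 = 182712
Terms of depth exactly 3: N_3 − N_2 = 182712 − 302 = 182410.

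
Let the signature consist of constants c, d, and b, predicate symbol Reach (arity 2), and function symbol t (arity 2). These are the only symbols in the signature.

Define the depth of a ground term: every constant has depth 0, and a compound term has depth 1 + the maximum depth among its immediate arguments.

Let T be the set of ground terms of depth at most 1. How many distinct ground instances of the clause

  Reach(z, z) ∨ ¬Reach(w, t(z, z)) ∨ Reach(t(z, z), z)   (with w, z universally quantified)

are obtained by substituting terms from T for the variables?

Ground terms of depth ≤ 1:
  If N_k denotes the number of depth-≤k ground terms, the 3 constants give N_0 = 3, and each function symbol of arity r contributes N_{k-1}^r new terms at level k: N_k = 3 + N_{k-1}^2.
  N_0 = 3
  N_1 = 3 + 3^2 = 12
So there are 12 ground terms available for substitution.
The body mentions every one of the 2 quantified variables; since ground terms form a free algebra, no two substitutions collapse to the same formula.
Number of ground instances = 12^2 = 144.

144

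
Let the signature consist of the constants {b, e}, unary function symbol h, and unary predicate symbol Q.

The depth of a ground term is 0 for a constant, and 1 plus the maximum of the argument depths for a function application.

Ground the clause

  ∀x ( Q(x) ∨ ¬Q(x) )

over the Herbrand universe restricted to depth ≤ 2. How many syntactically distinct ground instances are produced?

Ground terms of depth ≤ 2:
  Write N_k for the number of ground terms of depth ≤ k. A term of depth ≤ k is either a constant or a function symbol applied to arguments of depth ≤ k−1, so N_k = 2 + N_{k-1}.
  N_0 = 2
  N_1 = 2 + 2 = 4
  N_2 = 2 + 4 = 6
So there are 6 ground terms available for substitution.
There is 1 variable to instantiate (x),  occurring in at least one literal, so different choices give different ground instances.
Number of ground instances = 6.

6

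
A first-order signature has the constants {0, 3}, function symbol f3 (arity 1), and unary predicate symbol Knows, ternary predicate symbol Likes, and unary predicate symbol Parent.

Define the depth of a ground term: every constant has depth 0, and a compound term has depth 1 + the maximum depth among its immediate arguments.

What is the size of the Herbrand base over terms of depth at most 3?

First count ground terms of depth ≤ 3.
Let N_k = |{terms of depth ≤ k}|. Then N_0 = 2 and N_k = 2 + N_{k-1} for k ≥ 1 (one summand per function symbol, arity giving the exponent).
N_0 = 2
N_1 = 2 + 2 = 4
N_2 = 2 + 4 = 6
N_3 = 2 + 6 = 8
Explicitly: 0, 3, f3(0), f3(3), f3(f3(0)), f3(f3(3)), f3(f3(f3(0))), f3(f3(f3(3))).
So |H| = 8.
For each predicate symbol, the number of ground atoms is |H| raised to its arity; summing:
  Knows: 8;  Likes: 8^3 = 512;  Parent: 8
Total ground atoms: 8 + 512 + 8 = 528.

528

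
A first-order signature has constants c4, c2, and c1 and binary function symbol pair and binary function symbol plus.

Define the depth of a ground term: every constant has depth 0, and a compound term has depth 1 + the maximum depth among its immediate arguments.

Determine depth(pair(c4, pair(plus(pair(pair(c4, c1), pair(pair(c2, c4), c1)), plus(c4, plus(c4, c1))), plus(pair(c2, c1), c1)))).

depth(pair(c4, c1)) = 1 + max(0, 0) = 1
depth(pair(c2, c4)) = 1 + max(0, 0) = 1
depth(pair(pair(c2, c4), c1)) = 1 + max(1, 0) = 2
depth(pair(pair(c4, c1), pair(pair(c2, c4), c1))) = 1 + max(1, 2) = 3
depth(plus(c4, c1)) = 1 + max(0, 0) = 1
depth(plus(c4, plus(c4, c1))) = 1 + max(0, 1) = 2
depth(plus(pair(pair(c4, c1), pair(pair(c2, c4), c1)), plus(c4, plus(c4, c1)))) = 1 + max(3, 2) = 4
depth(pair(c2, c1)) = 1 + max(0, 0) = 1
depth(plus(pair(c2, c1), c1)) = 1 + max(1, 0) = 2
depth(pair(plus(pair(pair(c4, c1), pair(pair(c2, c4), c1)), plus(c4, plus(c4, c1))), plus(pair(c2, c1), c1))) = 1 + max(4, 2) = 5
depth(pair(c4, pair(plus(pair(pair(c4, c1), pair(pair(c2, c4), c1)), plus(c4, plus(c4, c1))), plus(pair(c2, c1), c1)))) = 1 + max(0, 5) = 6

6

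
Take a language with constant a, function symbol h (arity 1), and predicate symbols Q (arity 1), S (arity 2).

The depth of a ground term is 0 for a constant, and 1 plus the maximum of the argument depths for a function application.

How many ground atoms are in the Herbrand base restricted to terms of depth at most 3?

First count ground terms of depth ≤ 3.
Let N_k = |{terms of depth ≤ k}|. Then N_0 = 1 and N_k = 1 + N_{k-1} for k ≥ 1 (one summand per function symbol, arity giving the exponent).
N_0 = 1
N_1 = 1 + 1 = 2
N_2 = 1 + 2 = 3
N_3 = 1 + 3 = 4
Explicitly: a, h(a), h(h(a)), h(h(h(a))).
So |H| = 4.
For each predicate symbol, the number of ground atoms is |H| raised to its arity; summing:
  Q: 4;  S: 4^2 = 16
Total ground atoms: 4 + 16 = 20.

20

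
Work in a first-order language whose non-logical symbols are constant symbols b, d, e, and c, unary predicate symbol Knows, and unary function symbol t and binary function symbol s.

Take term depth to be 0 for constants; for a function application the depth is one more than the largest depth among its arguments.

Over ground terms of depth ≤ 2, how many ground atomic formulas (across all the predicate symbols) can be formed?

First count ground terms of depth ≤ 2.
If N_k denotes the number of depth-≤k ground terms, the 4 constants give N_0 = 4, and each function symbol of arity r contributes N_{k-1}^r new terms at level k: N_k = 4 + N_{k-1} + N_{k-1}^2.
N_0 = 4
N_1 = 4 + 4 + 4^2 = 24
N_2 = 4 + 24 + 24^2 = 604
So |H| = 604.
Ground atoms are formed by filling each argument slot of a predicate with a term from H, so an r-ary predicate gives |H|^r atoms:
  Knows: 604
Total ground atoms: 604.

604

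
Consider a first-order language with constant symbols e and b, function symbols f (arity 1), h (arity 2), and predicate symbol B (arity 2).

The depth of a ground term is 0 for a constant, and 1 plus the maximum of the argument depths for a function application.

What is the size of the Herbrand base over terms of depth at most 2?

5476

First count ground terms of depth ≤ 2.
Count level by level. With function symbols f/1, h/2, the terms of depth ≤ k are the 2 constants together with each function applied to depth-≤(k−1) tuples, so N_k = 2 + N_{k-1} + N_{k-1}^2.
N_0 = 2
N_1 = 2 + 2 + 2^2 = 8
N_2 = 2 + 8 + 8^2 = 74
So |H| = 74.
A ground atom is a predicate applied to a tuple of terms from H, so the count is the sum over predicates of |H|^arity:
  B: 74^2 = 5476
Total ground atoms: 5476.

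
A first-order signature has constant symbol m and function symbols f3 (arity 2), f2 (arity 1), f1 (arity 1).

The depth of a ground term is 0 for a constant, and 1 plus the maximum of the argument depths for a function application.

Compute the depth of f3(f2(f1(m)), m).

depth(f1(m)) = 1 + depth(m) = 1 + 0 = 1
depth(f2(f1(m))) = 1 + depth(f1(m)) = 1 + 1 = 2
depth(f3(f2(f1(m)), m)) = 1 + max(2, 0) = 3

3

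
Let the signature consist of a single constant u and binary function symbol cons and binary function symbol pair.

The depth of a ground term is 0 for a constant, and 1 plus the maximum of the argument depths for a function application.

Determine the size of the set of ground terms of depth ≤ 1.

3

Write N_k for the number of ground terms of depth ≤ k. A term of depth ≤ k is either a constant or a function symbol applied to arguments of depth ≤ k−1, so N_k = 1 + N_{k-1}^2 + N_{k-1}^2.
N_0 = 1
N_1 = 1 + 1^2 + 1^2 = 3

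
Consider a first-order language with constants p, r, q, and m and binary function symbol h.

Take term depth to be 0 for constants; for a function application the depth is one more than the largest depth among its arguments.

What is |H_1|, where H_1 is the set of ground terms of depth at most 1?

Write N_k for the number of ground terms of depth ≤ k. A term of depth ≤ k is either a constant or a function symbol applied to arguments of depth ≤ k−1, so N_k = 4 + N_{k-1}^2.
N_0 = 4
N_1 = 4 + 4^2 = 20

20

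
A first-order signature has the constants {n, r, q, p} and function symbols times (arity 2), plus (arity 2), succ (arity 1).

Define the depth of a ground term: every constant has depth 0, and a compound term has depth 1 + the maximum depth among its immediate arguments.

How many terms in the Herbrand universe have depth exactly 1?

If N_k denotes the number of depth-≤k ground terms, the 4 constants give N_0 = 4, and each function symbol of arity r contributes N_{k-1}^r new terms at level k: N_k = 4 + N_{k-1}^2 + N_{k-1}^2 + N_{k-1}.
N_0 = 4
N_1 = 4 + 4^2 + 4^2 + 4 = 40
Terms of depth exactly 1: N_1 − N_0 = 40 − 4 = 36.

36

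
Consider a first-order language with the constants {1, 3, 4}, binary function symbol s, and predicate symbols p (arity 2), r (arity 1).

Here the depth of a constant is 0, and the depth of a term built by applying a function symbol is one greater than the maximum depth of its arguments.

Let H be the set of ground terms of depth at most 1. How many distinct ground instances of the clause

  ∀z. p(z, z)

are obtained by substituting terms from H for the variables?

12

Ground terms of depth ≤ 1:
  If N_k denotes the number of depth-≤k ground terms, the 3 constants give N_0 = 3, and each function symbol of arity r contributes N_{k-1}^r new terms at level k: N_k = 3 + N_{k-1}^2.
  N_0 = 3
  N_1 = 3 + 3^2 = 12
  Explicitly: 1, 3, 4, s(1, 1), s(1, 3), s(1, 4), s(3, 1), s(3, 3), s(3, 4), s(4, 1), s(4, 3), s(4, 4).
So there are 12 ground terms available for substitution.
The variable z ranges independently over the available ground terms, and distinct assignments produce distinct instances.
Number of ground instances = 12.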